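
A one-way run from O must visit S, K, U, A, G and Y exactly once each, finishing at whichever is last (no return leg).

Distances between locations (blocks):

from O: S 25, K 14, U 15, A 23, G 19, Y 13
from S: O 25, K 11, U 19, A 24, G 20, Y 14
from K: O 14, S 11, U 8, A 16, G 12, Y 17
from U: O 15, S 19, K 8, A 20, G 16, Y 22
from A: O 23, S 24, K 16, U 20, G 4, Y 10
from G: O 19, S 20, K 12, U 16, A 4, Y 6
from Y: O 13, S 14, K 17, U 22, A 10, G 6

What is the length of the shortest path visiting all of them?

There are 6! = 720 possible orderings.
O → S → K → U → A → G → Y: 25+11+8+20+4+6 = 74
O → S → K → U → A → Y → G: 25+11+8+20+10+6 = 80
O → S → K → U → G → A → Y: 25+11+8+16+4+10 = 74
O → S → K → U → G → Y → A: 25+11+8+16+6+10 = 76
O → S → K → U → Y → A → G: 25+11+8+22+10+4 = 80
O → S → K → U → Y → G → A: 25+11+8+22+6+4 = 76
O → S → K → A → U → G → Y: 25+11+16+20+16+6 = 94
O → S → K → A → U → Y → G: 25+11+16+20+22+6 = 100
… (712 more)
O → U → K → S → Y → G → A: 15+8+11+14+6+4 = 58  ← best
The minimum is 58.
One shortest path: O → U → K → S → Y → G → A.

Shortest open route: 58 blocks.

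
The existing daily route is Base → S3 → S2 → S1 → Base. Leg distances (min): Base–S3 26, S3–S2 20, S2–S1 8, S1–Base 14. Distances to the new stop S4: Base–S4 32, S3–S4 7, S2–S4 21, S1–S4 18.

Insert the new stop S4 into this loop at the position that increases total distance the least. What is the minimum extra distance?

Insertion cost between consecutive stops i–j is d(i,S4) + d(S4,j) − d(i,j):
  between Base and S3: 32 + 7 − 26 = 13
  between S3 and S2: 7 + 21 − 20 = 8
  between S2 and S1: 21 + 18 − 8 = 31
  between S1 and Base: 18 + 32 − 14 = 36
Cheapest insertion is between S3 and S2, adding 8.
New total = 68 + 8 = 76.

+8 min — insert S4 between S3 and S2.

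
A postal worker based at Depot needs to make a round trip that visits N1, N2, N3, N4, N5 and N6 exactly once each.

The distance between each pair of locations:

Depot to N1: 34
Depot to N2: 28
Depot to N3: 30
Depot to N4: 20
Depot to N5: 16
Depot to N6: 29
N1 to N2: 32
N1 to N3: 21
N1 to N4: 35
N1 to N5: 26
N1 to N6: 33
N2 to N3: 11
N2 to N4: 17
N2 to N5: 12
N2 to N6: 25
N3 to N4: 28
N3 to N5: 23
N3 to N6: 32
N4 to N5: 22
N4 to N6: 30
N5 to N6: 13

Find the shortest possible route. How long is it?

Shortest round trip = 131.

With 6 stops there are 6!/2 = 360 distinct round trips (a route and its reverse cost the same).
Depot - N1 - N2 - N3 - N4 - N5 - N6 - Depot: 34+32+11+28+22+13+29 = 169
Depot - N1 - N2 - N3 - N4 - N6 - N5 - Depot: 34+32+11+28+30+13+16 = 164
Depot - N1 - N2 - N3 - N5 - N4 - N6 - Depot: 34+32+11+23+22+30+29 = 181
Depot - N1 - N2 - N3 - N5 - N6 - N4 - Depot: 34+32+11+23+13+30+20 = 163
Depot - N1 - N2 - N3 - N6 - N4 - N5 - Depot: 34+32+11+32+30+22+16 = 177
Depot - N1 - N2 - N3 - N6 - N5 - N4 - Depot: 34+32+11+32+13+22+20 = 164
Depot - N1 - N2 - N4 - N3 - N5 - N6 - Depot: 34+32+17+28+23+13+29 = 176
Depot - N1 - N2 - N4 - N3 - N6 - N5 - Depot: 34+32+17+28+32+13+16 = 172
… (352 more)
Depot - N4 - N2 - N3 - N1 - N6 - N5 - Depot: 20+17+11+21+33+13+16 = 131  ← best
The minimum is 131.
One optimal route: Depot → N4 → N2 → N3 → N1 → N6 → N5 → Depot (or its reverse).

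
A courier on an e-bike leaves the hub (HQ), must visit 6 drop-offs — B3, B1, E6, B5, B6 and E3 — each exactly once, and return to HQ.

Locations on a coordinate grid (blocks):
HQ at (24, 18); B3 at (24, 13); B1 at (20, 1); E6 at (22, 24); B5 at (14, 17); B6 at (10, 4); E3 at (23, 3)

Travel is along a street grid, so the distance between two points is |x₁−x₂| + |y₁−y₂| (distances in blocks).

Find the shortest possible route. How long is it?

Minimum total distance: 74 blocks.

HQ-B3-B1-E6-B5-B6-E3-HQ: 5+16+25+15+17+14+16 = 108
HQ-B3-B1-E6-B5-E3-B6-HQ: 5+16+25+15+23+14+28 = 126
HQ-B3-B1-E6-B6-B5-E3-HQ: 5+16+25+32+17+23+16 = 134
HQ-B3-B1-E6-B6-E3-B5-HQ: 5+16+25+32+14+23+11 = 126
HQ-B3-B1-E6-E3-B5-B6-HQ: 5+16+25+22+23+17+28 = 136
HQ-B3-B1-E6-E3-B6-B5-HQ: 5+16+25+22+14+17+11 = 110
HQ-B3-B1-B5-E6-B6-E3-HQ: 5+16+22+15+32+14+16 = 120
HQ-B3-B1-B5-E6-E3-B6-HQ: 5+16+22+15+22+14+28 = 122
… (352 more)
HQ-B3-E3-B1-B6-B5-E6-HQ: 5+11+5+13+17+15+8 = 74  ← best
The minimum is 74.
One optimal route: HQ → B3 → E3 → B1 → B6 → B5 → E6 → HQ (or its reverse).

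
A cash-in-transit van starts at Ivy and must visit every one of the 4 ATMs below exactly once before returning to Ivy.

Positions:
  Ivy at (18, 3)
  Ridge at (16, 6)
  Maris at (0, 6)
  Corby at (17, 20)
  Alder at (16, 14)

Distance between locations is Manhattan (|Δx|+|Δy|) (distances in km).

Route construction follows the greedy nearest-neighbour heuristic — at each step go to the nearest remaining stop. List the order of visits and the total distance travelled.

Ivy → [Ridge:5 / Alder:13 / Corby:18 / Maris:21] → Ridge (5)
Ridge → [Alder:8 / Corby:15 / Maris:16] → Alder (8)
Alder → [Corby:7 / Maris:24] → Corby (7)
Corby → [Maris:31] → Maris (31)
Return Maris→Ivy: 21.
Total = 5 + 8 + 7 + 31 + 21 = 72.

Total distance 72 km via the nearest-neighbour route Ivy → Ridge → Alder → Corby → Maris → Ivy.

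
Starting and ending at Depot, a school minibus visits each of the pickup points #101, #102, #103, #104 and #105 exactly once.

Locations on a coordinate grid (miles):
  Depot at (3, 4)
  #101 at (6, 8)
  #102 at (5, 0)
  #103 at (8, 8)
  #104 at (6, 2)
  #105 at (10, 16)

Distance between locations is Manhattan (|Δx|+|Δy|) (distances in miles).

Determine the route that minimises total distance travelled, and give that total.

Shortest round trip = 46 miles.

Depot → #101 → #102 → #103 → #104 → #105 → Depot: 7+9+11+8+18+19 = 72
Depot → #101 → #102 → #103 → #105 → #104 → Depot: 7+9+11+10+18+5 = 60
Depot → #101 → #102 → #104 → #103 → #105 → Depot: 7+9+3+8+10+19 = 56
Depot → #101 → #102 → #104 → #105 → #103 → Depot: 7+9+3+18+10+9 = 56
Depot → #101 → #102 → #105 → #103 → #104 → Depot: 7+9+21+10+8+5 = 60
Depot → #101 → #102 → #105 → #104 → #103 → Depot: 7+9+21+18+8+9 = 72
Depot → #101 → #103 → #102 → #104 → #105 → Depot: 7+2+11+3+18+19 = 60
Depot → #101 → #103 → #102 → #105 → #104 → Depot: 7+2+11+21+18+5 = 64
Depot → #101 → #103 → #104 → #102 → #105 → Depot: 7+2+8+3+21+19 = 60
Depot → #101 → #103 → #104 → #105 → #102 → Depot: 7+2+8+18+21+6 = 62
Depot → #101 → #103 → #105 → #102 → #104 → Depot: 7+2+10+21+3+5 = 48
Depot → #101 → #103 → #105 → #104 → #102 → Depot: 7+2+10+18+3+6 = 46
Depot → #101 → #104 → #102 → #103 → #105 → Depot: 7+6+3+11+10+19 = 56
Depot → #101 → #104 → #102 → #105 → #103 → Depot: 7+6+3+21+10+9 = 56
… (46 more)
The minimum is 46.
One optimal route: Depot → #101 → #103 → #105 → #104 → #102 → Depot (or its reverse).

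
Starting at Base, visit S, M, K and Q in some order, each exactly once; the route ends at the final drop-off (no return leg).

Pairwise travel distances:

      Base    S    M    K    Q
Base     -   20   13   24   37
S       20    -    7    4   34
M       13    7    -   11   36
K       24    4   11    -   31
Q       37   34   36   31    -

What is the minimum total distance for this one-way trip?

55 — the minimum one-way total.

There are 4! = 24 possible orderings.
Base→S→M→K→Q: 20+7+11+31 = 69
Base→S→M→Q→K: 20+7+36+31 = 94
Base→S→K→M→Q: 20+4+11+36 = 71
Base→S→K→Q→M: 20+4+31+36 = 91
Base→S→Q→M→K: 20+34+36+11 = 101
Base→S→Q→K→M: 20+34+31+11 = 96
Base→M→S→K→Q: 13+7+4+31 = 55
Base→M→S→Q→K: 13+7+34+31 = 85
Base→M→K→S→Q: 13+11+4+34 = 62
Base→M→K→Q→S: 13+11+31+34 = 89
Base→M→Q→S→K: 13+36+34+4 = 87
Base→M→Q→K→S: 13+36+31+4 = 84
Base→K→S→M→Q: 24+4+7+36 = 71
Base→K→S→Q→M: 24+4+34+36 = 98
… (10 more)
The minimum is 55.
One shortest path: Base → M → S → K → Q.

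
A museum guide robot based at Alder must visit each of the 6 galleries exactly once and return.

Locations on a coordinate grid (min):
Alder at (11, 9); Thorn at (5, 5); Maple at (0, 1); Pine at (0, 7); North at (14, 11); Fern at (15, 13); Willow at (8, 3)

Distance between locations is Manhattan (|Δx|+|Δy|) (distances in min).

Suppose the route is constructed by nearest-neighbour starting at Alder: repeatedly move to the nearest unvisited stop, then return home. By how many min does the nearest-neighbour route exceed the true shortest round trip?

Excess over optimum: 4 min.

Alder: North=5, Fern=8, Willow=9, Thorn=10, Pine=13, Maple=19 ⇒ North
North: Fern=3, Willow=14, Thorn=15, Pine=18, Maple=24 ⇒ Fern
Fern: Willow=17, Thorn=18, Pine=21, Maple=27 ⇒ Willow
Willow: Thorn=5, Maple=10, Pine=12 ⇒ Thorn
Thorn: Pine=7, Maple=9 ⇒ Pine
Pine: Maple=6 ⇒ Maple
NN route Alder → North → Fern → Willow → Thorn → Pine → Maple → Alder costs 62.
Optimal: Alder → Thorn → Pine → Maple → Willow → North → Fern → Alder costs 58 (by enumerating all 360 distinct tours).
Excess = 62 − 58 = 4.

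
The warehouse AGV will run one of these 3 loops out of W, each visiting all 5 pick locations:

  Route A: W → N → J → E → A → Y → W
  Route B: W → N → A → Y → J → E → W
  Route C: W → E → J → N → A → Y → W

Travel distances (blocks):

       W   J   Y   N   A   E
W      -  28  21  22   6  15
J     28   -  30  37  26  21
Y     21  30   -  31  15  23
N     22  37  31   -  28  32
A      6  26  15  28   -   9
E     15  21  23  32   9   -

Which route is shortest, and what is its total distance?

Route A: 22 + 37 + 21 + 9 + 15 + 21 = 125
Route B: 22 + 28 + 15 + 30 + 21 + 15 = 131
Route C: 15 + 21 + 37 + 28 + 15 + 21 = 137

Shortest is Route A, total 125 blocks.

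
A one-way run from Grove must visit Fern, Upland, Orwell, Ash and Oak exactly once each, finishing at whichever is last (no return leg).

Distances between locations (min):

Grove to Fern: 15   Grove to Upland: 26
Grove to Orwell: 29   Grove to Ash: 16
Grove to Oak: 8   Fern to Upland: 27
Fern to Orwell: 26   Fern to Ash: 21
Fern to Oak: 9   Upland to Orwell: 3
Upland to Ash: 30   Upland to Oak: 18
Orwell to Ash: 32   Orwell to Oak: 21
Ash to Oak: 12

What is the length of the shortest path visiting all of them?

There are 5! = 120 possible orderings.
Grove - Fern - Upland - Orwell - Ash - Oak: 15+27+3+32+12 = 89
Grove - Fern - Upland - Orwell - Oak - Ash: 15+27+3+21+12 = 78
Grove - Fern - Upland - Ash - Orwell - Oak: 15+27+30+32+21 = 125
Grove - Fern - Upland - Ash - Oak - Orwell: 15+27+30+12+21 = 105
Grove - Fern - Upland - Oak - Orwell - Ash: 15+27+18+21+32 = 113
Grove - Fern - Upland - Oak - Ash - Orwell: 15+27+18+12+32 = 104
Grove - Fern - Orwell - Upland - Ash - Oak: 15+26+3+30+12 = 86
Grove - Fern - Orwell - Upland - Oak - Ash: 15+26+3+18+12 = 74
Grove - Fern - Orwell - Ash - Upland - Oak: 15+26+32+30+18 = 121
Grove - Fern - Orwell - Ash - Oak - Upland: 15+26+32+12+18 = 103
Grove - Fern - Orwell - Oak - Upland - Ash: 15+26+21+18+30 = 110
Grove - Fern - Orwell - Oak - Ash - Upland: 15+26+21+12+30 = 104
Grove - Fern - Ash - Upland - Orwell - Oak: 15+21+30+3+21 = 90
Grove - Fern - Ash - Upland - Oak - Orwell: 15+21+30+18+21 = 105
… (106 more)
Grove - Ash - Oak - Fern - Orwell - Upland: 16+12+9+26+3 = 66  ← best
The minimum is 66.
One shortest path: Grove → Ash → Oak → Fern → Orwell → Upland.

Shortest open route: 66 min.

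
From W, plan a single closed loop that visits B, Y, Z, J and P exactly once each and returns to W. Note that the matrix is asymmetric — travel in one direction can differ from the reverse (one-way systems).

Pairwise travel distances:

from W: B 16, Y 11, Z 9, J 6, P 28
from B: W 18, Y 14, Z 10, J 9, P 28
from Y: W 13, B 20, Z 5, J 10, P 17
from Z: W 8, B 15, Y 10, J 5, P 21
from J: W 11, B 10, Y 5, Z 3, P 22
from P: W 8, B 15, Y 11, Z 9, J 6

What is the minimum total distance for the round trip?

Shortest round trip = 61.

W → B → Y → Z → J → P → W: 16+14+5+5+22+8 = 70
W → B → Y → Z → P → J → W: 16+14+5+21+6+11 = 73
W → B → Y → J → Z → P → W: 16+14+10+3+21+8 = 72
W → B → Y → J → P → Z → W: 16+14+10+22+9+8 = 79
W → B → Y → P → Z → J → W: 16+14+17+9+5+11 = 72
W → B → Y → P → J → Z → W: 16+14+17+6+3+8 = 64
W → B → Z → Y → J → P → W: 16+10+10+10+22+8 = 76
W → B → Z → Y → P → J → W: 16+10+10+17+6+11 = 70
W → B → Z → J → Y → P → W: 16+10+5+5+17+8 = 61
W → B → Z → J → P → Y → W: 16+10+5+22+11+13 = 77
W → B → Z → P → Y → J → W: 16+10+21+11+10+11 = 79
W → B → Z → P → J → Y → W: 16+10+21+6+5+13 = 71
W → B → J → Y → Z → P → W: 16+9+5+5+21+8 = 64
W → B → J → Y → P → Z → W: 16+9+5+17+9+8 = 64
… (106 more)
The minimum is 61.
One optimal route: W → B → Z → J → Y → P → W.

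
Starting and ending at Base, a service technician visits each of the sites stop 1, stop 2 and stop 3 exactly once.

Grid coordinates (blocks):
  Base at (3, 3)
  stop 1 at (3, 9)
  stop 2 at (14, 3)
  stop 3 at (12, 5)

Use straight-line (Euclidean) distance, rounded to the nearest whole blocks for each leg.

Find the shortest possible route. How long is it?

Base → stop 1 → stop 2 → stop 3 → Base: 6+13+3+9 = 31
Base → stop 1 → stop 3 → stop 2 → Base: 6+10+3+11 = 30
Base → stop 2 → stop 1 → stop 3 → Base: 11+13+10+9 = 43
The minimum is 30.
One optimal route: Base → stop 1 → stop 3 → stop 2 → Base (or its reverse).

Shortest round trip = 30 blocks.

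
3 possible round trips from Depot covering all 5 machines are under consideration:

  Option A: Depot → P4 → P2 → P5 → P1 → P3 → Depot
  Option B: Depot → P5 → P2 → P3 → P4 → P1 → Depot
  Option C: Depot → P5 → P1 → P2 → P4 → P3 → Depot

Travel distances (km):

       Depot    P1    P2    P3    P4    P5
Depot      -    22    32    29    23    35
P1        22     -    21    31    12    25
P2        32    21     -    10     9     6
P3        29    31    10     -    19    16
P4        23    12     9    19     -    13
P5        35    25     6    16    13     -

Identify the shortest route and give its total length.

Shortest is Option B, total 104 km.

Option A: 23 + 9 + 6 + 25 + 31 + 29 = 123
Option B: 35 + 6 + 10 + 19 + 12 + 22 = 104
Option C: 35 + 25 + 21 + 9 + 19 + 29 = 138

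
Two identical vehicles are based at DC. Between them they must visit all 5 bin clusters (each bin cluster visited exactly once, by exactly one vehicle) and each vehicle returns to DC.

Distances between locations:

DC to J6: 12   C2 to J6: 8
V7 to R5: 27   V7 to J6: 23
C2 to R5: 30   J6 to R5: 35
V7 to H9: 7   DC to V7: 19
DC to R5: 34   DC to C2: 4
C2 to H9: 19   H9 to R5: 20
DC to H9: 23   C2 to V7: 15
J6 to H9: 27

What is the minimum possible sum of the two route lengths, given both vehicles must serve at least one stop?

101 — the smallest possible combined total.

Try each way of splitting the stops between the two vehicles (each non-empty) and, for each split, find the best tour for each vehicle:
  {C2} + {V7, J6, H9, R5}: 8 + 93 = 101
  {V7} + {C2, J6, H9, R5}: 38 + 90 = 128
  {C2, V7} + {J6, H9, R5}: 38 + 90 = 128
  {J6} + {C2, V7, H9, R5}: 24 + 80 = 104
  {C2, J6} + {V7, H9, R5}: 24 + 80 = 104
  {V7, J6} + {C2, H9, R5}: 54 + 77 = 131
  … (15 splits in total)
Best: vehicle 1 DC → C2 → DC = 8; vehicle 2 DC → V7 → H9 → R5 → J6 → DC = 93; combined 101.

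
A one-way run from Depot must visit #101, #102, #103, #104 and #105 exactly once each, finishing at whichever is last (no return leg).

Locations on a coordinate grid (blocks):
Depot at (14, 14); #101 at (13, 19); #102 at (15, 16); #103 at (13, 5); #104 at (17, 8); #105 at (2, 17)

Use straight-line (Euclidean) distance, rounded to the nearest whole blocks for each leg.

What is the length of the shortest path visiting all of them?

There are 5! = 120 possible orderings.
Depot → #101 → #102 → #103 → #104 → #105: 5+4+11+5+17 = 42
Depot → #101 → #102 → #103 → #105 → #104: 5+4+11+16+17 = 53
Depot → #101 → #102 → #104 → #103 → #105: 5+4+8+5+16 = 38
Depot → #101 → #102 → #104 → #105 → #103: 5+4+8+17+16 = 50
Depot → #101 → #102 → #105 → #103 → #104: 5+4+13+16+5 = 43
Depot → #101 → #102 → #105 → #104 → #103: 5+4+13+17+5 = 44
Depot → #101 → #103 → #102 → #104 → #105: 5+14+11+8+17 = 55
Depot → #101 → #103 → #102 → #105 → #104: 5+14+11+13+17 = 60
Depot → #101 → #103 → #104 → #102 → #105: 5+14+5+8+13 = 45
Depot → #101 → #103 → #104 → #105 → #102: 5+14+5+17+13 = 54
Depot → #101 → #103 → #105 → #102 → #104: 5+14+16+13+8 = 56
Depot → #101 → #103 → #105 → #104 → #102: 5+14+16+17+8 = 60
Depot → #101 → #104 → #102 → #103 → #105: 5+12+8+11+16 = 52
Depot → #101 → #104 → #102 → #105 → #103: 5+12+8+13+16 = 54
… (106 more)
Depot → #103 → #104 → #102 → #101 → #105: 9+5+8+4+11 = 37  ← best
The minimum is 37.
One shortest path: Depot → #103 → #104 → #102 → #101 → #105.

Minimum one-way distance = 37 blocks.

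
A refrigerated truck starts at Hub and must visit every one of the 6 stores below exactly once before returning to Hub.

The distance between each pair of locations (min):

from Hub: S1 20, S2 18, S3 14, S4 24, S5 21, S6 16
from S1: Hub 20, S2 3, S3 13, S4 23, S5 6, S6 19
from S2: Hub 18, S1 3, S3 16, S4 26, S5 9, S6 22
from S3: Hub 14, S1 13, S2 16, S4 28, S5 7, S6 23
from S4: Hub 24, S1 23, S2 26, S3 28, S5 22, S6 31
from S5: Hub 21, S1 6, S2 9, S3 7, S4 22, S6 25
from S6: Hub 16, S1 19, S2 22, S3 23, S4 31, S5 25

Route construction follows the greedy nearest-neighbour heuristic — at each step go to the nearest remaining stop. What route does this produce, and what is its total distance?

At Hub the remaining stops are S3 14, S6 16, S2 18, S1 20, S5 21, S4 24; go to S3.
At S3 the remaining stops are S5 7, S1 13, S2 16, S6 23, S4 28; go to S5.
At S5 the remaining stops are S1 6, S2 9, S4 22, S6 25; go to S1.
At S1 the remaining stops are S2 3, S6 19, S4 23; go to S2.
At S2 the remaining stops are S6 22, S4 26; go to S6.
At S6 the remaining stops are S4 31; go to S4.
Return S4→Hub: 24.
Total = 14 + 7 + 6 + 3 + 22 + 31 + 24 = 107.

107 min along Hub → S3 → S5 → S1 → S2 → S6 → S4 → Hub.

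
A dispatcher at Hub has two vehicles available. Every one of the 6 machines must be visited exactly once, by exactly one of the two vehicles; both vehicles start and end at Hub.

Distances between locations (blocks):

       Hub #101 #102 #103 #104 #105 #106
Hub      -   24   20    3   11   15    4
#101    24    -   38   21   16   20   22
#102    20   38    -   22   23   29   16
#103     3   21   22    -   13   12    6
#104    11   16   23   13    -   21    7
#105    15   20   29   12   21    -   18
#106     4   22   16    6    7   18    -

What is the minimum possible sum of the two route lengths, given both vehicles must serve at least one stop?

100 blocks — the smallest possible combined total.

Try each way of splitting the stops between the two vehicles (each non-empty) and, for each split, find the best tour for each vehicle:
  {#101} + {#102, #103, #104, #105, #106}: 48 + 78 = 126
  {#102} + {#101, #103, #104, #105, #106}: 40 + 62 = 102
  {#101, #102} + {#103, #104, #105, #106}: 82 + 47 = 129
  {#103} + {#101, #102, #104, #105, #106}: 6 + 94 = 100
  {#101, #103} + {#102, #104, #105, #106}: 48 + 78 = 126
  {#102, #103} + {#101, #104, #105, #106}: 45 + 62 = 107
  … (31 splits in total)
Best: vehicle 1 Hub → #103 → Hub = 6; vehicle 2 Hub → #102 → #106 → #104 → #101 → #105 → Hub = 94; combined 100.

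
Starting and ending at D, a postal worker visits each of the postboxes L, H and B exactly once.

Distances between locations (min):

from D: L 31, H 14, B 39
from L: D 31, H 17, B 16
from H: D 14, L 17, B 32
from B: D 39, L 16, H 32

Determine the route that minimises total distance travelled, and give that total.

D-L-H-B-D: 31+17+32+39 = 119
D-L-B-H-D: 31+16+32+14 = 93
D-H-L-B-D: 14+17+16+39 = 86
The minimum is 86.
One optimal route: D → H → L → B → D (or its reverse).

86 min — the shortest possible round trip.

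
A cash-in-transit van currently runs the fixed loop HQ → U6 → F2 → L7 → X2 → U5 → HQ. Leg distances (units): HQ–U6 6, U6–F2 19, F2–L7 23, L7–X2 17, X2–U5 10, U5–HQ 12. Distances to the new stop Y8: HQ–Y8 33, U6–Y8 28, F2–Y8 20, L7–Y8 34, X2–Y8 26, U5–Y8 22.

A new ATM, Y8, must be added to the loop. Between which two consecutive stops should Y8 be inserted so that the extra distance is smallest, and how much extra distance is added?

Insertion cost between consecutive stops i–j is d(i,Y8) + d(Y8,j) − d(i,j):
  between HQ and U6: 33 + 28 − 6 = 55
  between U6 and F2: 28 + 20 − 19 = 29
  between F2 and L7: 20 + 34 − 23 = 31
  between L7 and X2: 34 + 26 − 17 = 43
  between X2 and U5: 26 + 22 − 10 = 38
  between U5 and HQ: 22 + 33 − 12 = 43
Cheapest insertion is between U6 and F2, adding 29.
New total = 87 + 29 = 116.

+29 — insert Y8 between U6 and F2.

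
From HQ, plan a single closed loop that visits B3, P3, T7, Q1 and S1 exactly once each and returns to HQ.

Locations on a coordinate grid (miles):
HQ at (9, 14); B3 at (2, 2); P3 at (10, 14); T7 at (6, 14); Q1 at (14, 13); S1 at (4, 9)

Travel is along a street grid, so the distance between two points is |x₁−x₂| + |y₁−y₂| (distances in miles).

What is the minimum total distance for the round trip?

There are 60 distinct closed tours to check (reversals are equivalent).
HQ-B3-P3-T7-Q1-S1-HQ: 19+20+4+9+14+10 = 76
HQ-B3-P3-T7-S1-Q1-HQ: 19+20+4+7+14+6 = 70
HQ-B3-P3-Q1-T7-S1-HQ: 19+20+5+9+7+10 = 70
HQ-B3-P3-Q1-S1-T7-HQ: 19+20+5+14+7+3 = 68
HQ-B3-P3-S1-T7-Q1-HQ: 19+20+11+7+9+6 = 72
HQ-B3-P3-S1-Q1-T7-HQ: 19+20+11+14+9+3 = 76
HQ-B3-T7-P3-Q1-S1-HQ: 19+16+4+5+14+10 = 68
HQ-B3-T7-P3-S1-Q1-HQ: 19+16+4+11+14+6 = 70
HQ-B3-T7-Q1-P3-S1-HQ: 19+16+9+5+11+10 = 70
HQ-B3-T7-Q1-S1-P3-HQ: 19+16+9+14+11+1 = 70
HQ-B3-T7-S1-P3-Q1-HQ: 19+16+7+11+5+6 = 64
HQ-B3-T7-S1-Q1-P3-HQ: 19+16+7+14+5+1 = 62
HQ-B3-Q1-P3-T7-S1-HQ: 19+23+5+4+7+10 = 68
HQ-B3-Q1-P3-S1-T7-HQ: 19+23+5+11+7+3 = 68
… (46 more)
HQ-P3-Q1-B3-S1-T7-HQ: 1+5+23+9+7+3 = 48  ← best
The minimum is 48.
One optimal route: HQ → P3 → Q1 → B3 → S1 → T7 → HQ (or its reverse).

Shortest round trip = 48 miles.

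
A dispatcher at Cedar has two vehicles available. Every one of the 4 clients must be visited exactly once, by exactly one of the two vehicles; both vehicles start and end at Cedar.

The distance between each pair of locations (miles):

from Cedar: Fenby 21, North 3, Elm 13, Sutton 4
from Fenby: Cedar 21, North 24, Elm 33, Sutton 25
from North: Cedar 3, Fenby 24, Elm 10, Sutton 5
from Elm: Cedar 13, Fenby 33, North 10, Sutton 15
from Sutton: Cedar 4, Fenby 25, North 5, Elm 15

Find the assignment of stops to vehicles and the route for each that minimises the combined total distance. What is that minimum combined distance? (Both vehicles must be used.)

There are 2^3 − 1 = 7 ways to divide the 4 stops into two non-empty groups. For each, the best each vehicle can do is its own shortest tour through its group:
  {Fenby} + {North, Elm, Sutton}: 42 + 32 = 74
  {North} + {Fenby, Elm, Sutton}: 6 + 73 = 79
  {Fenby, North} + {Elm, Sutton}: 48 + 32 = 80
  {Elm} + {Fenby, North, Sutton}: 26 + 54 = 80
  {Fenby, Elm} + {North, Sutton}: 67 + 12 = 79
  {North, Elm} + {Fenby, Sutton}: 26 + 50 = 76
  … (7 splits in total)
Best: vehicle 1 Cedar → Fenby → Cedar = 42; vehicle 2 Cedar → North → Elm → Sutton → Cedar = 32; combined 74.

74 miles — the smallest possible combined total.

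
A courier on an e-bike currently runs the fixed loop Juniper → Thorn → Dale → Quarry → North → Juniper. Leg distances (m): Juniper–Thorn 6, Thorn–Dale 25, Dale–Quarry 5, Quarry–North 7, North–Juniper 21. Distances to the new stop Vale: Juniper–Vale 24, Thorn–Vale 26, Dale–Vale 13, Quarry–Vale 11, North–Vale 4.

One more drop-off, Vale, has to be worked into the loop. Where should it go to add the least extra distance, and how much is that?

Minimum extra distance: 7 m, inserting Vale between North and Juniper.

Insertion cost between consecutive stops i–j is d(i,Vale) + d(Vale,j) − d(i,j):
  between Juniper and Thorn: 24 + 26 − 6 = 44
  between Thorn and Dale: 26 + 13 − 25 = 14
  between Dale and Quarry: 13 + 11 − 5 = 19
  between Quarry and North: 11 + 4 − 7 = 8
  between North and Juniper: 4 + 24 − 21 = 7
Cheapest insertion is between North and Juniper, adding 7.
New total = 64 + 7 = 71.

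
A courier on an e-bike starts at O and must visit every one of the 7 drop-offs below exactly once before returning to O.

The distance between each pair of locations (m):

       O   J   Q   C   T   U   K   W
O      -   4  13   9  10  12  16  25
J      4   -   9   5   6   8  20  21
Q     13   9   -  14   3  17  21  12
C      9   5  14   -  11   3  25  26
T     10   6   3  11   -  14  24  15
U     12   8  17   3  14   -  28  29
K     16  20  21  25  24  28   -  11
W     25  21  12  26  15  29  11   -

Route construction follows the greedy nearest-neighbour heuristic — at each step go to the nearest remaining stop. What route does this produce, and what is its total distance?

Total distance 68 m via the nearest-neighbour route O → J → C → U → T → Q → W → K → O.

O → [J:4 / C:9 / T:10 / U:12 / Q:13 / K:16 / W:25] → J (4)
J → [C:5 / T:6 / U:8 / Q:9 / K:20 / W:21] → C (5)
C → [U:3 / T:11 / Q:14 / K:25 / W:26] → U (3)
U → [T:14 / Q:17 / K:28 / W:29] → T (14)
T → [Q:3 / W:15 / K:24] → Q (3)
Q → [W:12 / K:21] → W (12)
W → [K:11] → K (11)
Return K→O: 16.
Total = 4 + 5 + 3 + 14 + 3 + 12 + 11 + 16 = 68.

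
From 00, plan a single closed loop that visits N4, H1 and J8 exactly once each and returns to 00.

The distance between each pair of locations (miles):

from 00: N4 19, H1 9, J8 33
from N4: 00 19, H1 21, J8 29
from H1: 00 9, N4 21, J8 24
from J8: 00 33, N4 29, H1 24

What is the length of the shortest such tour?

81 miles — the shortest possible round trip.

With 3 stops there are 3!/2 = 3 distinct round trips (a route and its reverse cost the same).
00→N4→H1→J8→00: 19+21+24+33 = 97
00→N4→J8→H1→00: 19+29+24+9 = 81
00→H1→N4→J8→00: 9+21+29+33 = 92
The minimum is 81.
One optimal route: 00 → N4 → J8 → H1 → 00 (or its reverse).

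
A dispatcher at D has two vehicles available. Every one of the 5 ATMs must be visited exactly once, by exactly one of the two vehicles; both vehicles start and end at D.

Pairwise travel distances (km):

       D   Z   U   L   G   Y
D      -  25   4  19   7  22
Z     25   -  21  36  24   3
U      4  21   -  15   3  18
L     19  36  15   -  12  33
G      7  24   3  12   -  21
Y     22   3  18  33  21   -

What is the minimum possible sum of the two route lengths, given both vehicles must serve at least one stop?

Minimum combined distance: 88 km.

Try each way of splitting the stops between the two vehicles (each non-empty) and, for each split, find the best tour for each vehicle:
  {Z} + {U, L, G, Y}: 50 + 74 = 124
  {U} + {Z, L, G, Y}: 8 + 80 = 88
  {Z, U} + {L, G, Y}: 50 + 74 = 124
  {L} + {Z, U, G, Y}: 38 + 56 = 94
  {Z, L} + {U, G, Y}: 80 + 50 = 130
  {U, L} + {Z, G, Y}: 38 + 56 = 94
  … (15 splits in total)
Best: vehicle 1 D → U → D = 8; vehicle 2 D → Z → Y → L → G → D = 80; combined 88.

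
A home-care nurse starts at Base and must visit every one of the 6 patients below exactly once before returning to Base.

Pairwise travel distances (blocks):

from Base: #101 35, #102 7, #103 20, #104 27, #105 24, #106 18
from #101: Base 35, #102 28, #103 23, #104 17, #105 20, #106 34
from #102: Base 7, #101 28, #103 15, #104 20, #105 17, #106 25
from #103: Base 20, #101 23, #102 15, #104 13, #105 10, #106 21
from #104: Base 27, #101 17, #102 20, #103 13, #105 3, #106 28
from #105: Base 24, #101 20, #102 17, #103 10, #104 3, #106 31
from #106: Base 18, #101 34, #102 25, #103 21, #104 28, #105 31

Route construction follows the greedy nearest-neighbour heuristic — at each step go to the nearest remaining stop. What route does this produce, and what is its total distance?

From Base: distances to unvisited — #102=7, #106=18, #103=20, #105=24, #104=27, #101=35. Nearest is #102 (7).
From #102: distances to unvisited — #103=15, #105=17, #104=20, #106=25, #101=28. Nearest is #103 (15).
From #103: distances to unvisited — #105=10, #104=13, #106=21, #101=23. Nearest is #105 (10).
From #105: distances to unvisited — #104=3, #101=20, #106=31. Nearest is #104 (3).
From #104: distances to unvisited — #101=17, #106=28. Nearest is #101 (17).
From #101: distances to unvisited — #106=34. Nearest is #106 (34).
Return #106→Base: 18.
Total = 7 + 15 + 10 + 3 + 17 + 34 + 18 = 104.

Total distance 104 blocks via the nearest-neighbour route Base → #102 → #103 → #105 → #104 → #101 → #106 → Base.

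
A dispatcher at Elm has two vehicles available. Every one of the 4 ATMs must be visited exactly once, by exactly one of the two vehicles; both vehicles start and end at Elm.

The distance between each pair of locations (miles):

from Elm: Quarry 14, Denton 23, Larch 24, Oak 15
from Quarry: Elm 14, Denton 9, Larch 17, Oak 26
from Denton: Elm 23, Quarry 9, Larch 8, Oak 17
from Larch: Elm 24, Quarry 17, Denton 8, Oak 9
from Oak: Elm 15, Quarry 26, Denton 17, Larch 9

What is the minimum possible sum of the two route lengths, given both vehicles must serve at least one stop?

83 miles — the smallest possible combined total.

Try each way of splitting the stops between the two vehicles (each non-empty) and, for each split, find the best tour for each vehicle:
  {Quarry} + {Denton, Larch, Oak}: 28 + 55 = 83
  {Denton} + {Quarry, Larch, Oak}: 46 + 55 = 101
  {Quarry, Denton} + {Larch, Oak}: 46 + 48 = 94
  {Larch} + {Quarry, Denton, Oak}: 48 + 55 = 103
  {Quarry, Larch} + {Denton, Oak}: 55 + 55 = 110
  {Denton, Larch} + {Quarry, Oak}: 55 + 55 = 110
  … (7 splits in total)
Best: vehicle 1 Elm → Quarry → Elm = 28; vehicle 2 Elm → Denton → Larch → Oak → Elm = 55; combined 83.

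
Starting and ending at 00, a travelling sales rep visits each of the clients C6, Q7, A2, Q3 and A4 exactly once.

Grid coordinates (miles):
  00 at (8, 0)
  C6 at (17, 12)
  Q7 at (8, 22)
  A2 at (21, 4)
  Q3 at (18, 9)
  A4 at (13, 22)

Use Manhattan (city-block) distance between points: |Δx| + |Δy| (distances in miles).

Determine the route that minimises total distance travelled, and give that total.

Minimum total distance: 70 miles.

00 → C6 → Q7 → A2 → Q3 → A4 → 00: 21+19+31+8+18+27 = 124
00 → C6 → Q7 → A2 → A4 → Q3 → 00: 21+19+31+26+18+19 = 134
00 → C6 → Q7 → Q3 → A2 → A4 → 00: 21+19+23+8+26+27 = 124
00 → C6 → Q7 → Q3 → A4 → A2 → 00: 21+19+23+18+26+17 = 124
00 → C6 → Q7 → A4 → A2 → Q3 → 00: 21+19+5+26+8+19 = 98
00 → C6 → Q7 → A4 → Q3 → A2 → 00: 21+19+5+18+8+17 = 88
00 → C6 → A2 → Q7 → Q3 → A4 → 00: 21+12+31+23+18+27 = 132
00 → C6 → A2 → Q7 → A4 → Q3 → 00: 21+12+31+5+18+19 = 106
00 → C6 → A2 → Q3 → Q7 → A4 → 00: 21+12+8+23+5+27 = 96
00 → C6 → A2 → Q3 → A4 → Q7 → 00: 21+12+8+18+5+22 = 86
00 → C6 → A2 → A4 → Q7 → Q3 → 00: 21+12+26+5+23+19 = 106
00 → C6 → A2 → A4 → Q3 → Q7 → 00: 21+12+26+18+23+22 = 122
00 → C6 → Q3 → Q7 → A2 → A4 → 00: 21+4+23+31+26+27 = 132
00 → C6 → Q3 → Q7 → A4 → A2 → 00: 21+4+23+5+26+17 = 96
… (46 more)
00 → Q7 → A4 → C6 → Q3 → A2 → 00: 22+5+14+4+8+17 = 70  ← best
The minimum is 70.
One optimal route: 00 → Q7 → A4 → C6 → Q3 → A2 → 00 (or its reverse).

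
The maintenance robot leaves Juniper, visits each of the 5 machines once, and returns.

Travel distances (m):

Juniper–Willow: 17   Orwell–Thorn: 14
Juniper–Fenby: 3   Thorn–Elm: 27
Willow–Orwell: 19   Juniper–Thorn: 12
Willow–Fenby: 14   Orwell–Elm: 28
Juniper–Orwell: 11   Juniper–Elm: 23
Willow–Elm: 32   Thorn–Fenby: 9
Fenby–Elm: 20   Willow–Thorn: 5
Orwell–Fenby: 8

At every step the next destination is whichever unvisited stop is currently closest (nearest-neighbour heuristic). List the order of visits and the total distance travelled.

Nearest-neighbour total = 85 m; route Juniper → Fenby → Orwell → Thorn → Willow → Elm → Juniper.

Juniper → [Fenby:3 / Orwell:11 / Thorn:12 / Willow:17 / Elm:23] → Fenby (3)
Fenby → [Orwell:8 / Thorn:9 / Willow:14 / Elm:20] → Orwell (8)
Orwell → [Thorn:14 / Willow:19 / Elm:28] → Thorn (14)
Thorn → [Willow:5 / Elm:27] → Willow (5)
Willow → [Elm:32] → Elm (32)
Return Elm→Juniper: 23.
Total = 3 + 8 + 14 + 5 + 32 + 23 = 85.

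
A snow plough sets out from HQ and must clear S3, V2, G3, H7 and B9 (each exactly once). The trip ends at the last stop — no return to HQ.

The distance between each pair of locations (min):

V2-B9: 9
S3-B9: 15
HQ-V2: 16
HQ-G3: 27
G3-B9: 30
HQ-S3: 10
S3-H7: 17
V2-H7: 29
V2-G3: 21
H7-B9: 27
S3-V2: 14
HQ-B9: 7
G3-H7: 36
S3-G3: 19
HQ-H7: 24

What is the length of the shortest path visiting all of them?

There are 5! = 120 possible orderings.
HQ → S3 → V2 → G3 → H7 → B9: 10+14+21+36+27 = 108
HQ → S3 → V2 → G3 → B9 → H7: 10+14+21+30+27 = 102
HQ → S3 → V2 → H7 → G3 → B9: 10+14+29+36+30 = 119
HQ → S3 → V2 → H7 → B9 → G3: 10+14+29+27+30 = 110
HQ → S3 → V2 → B9 → G3 → H7: 10+14+9+30+36 = 99
HQ → S3 → V2 → B9 → H7 → G3: 10+14+9+27+36 = 96
HQ → S3 → G3 → V2 → H7 → B9: 10+19+21+29+27 = 106
HQ → S3 → G3 → V2 → B9 → H7: 10+19+21+9+27 = 86
HQ → S3 → G3 → H7 → V2 → B9: 10+19+36+29+9 = 103
HQ → S3 → G3 → H7 → B9 → V2: 10+19+36+27+9 = 101
HQ → S3 → G3 → B9 → V2 → H7: 10+19+30+9+29 = 97
HQ → S3 → G3 → B9 → H7 → V2: 10+19+30+27+29 = 115
HQ → S3 → H7 → V2 → G3 → B9: 10+17+29+21+30 = 107
HQ → S3 → H7 → V2 → B9 → G3: 10+17+29+9+30 = 95
… (106 more)
HQ → B9 → V2 → G3 → S3 → H7: 7+9+21+19+17 = 73  ← best
The minimum is 73.
One shortest path: HQ → B9 → V2 → G3 → S3 → H7.

Minimum one-way distance = 73 min.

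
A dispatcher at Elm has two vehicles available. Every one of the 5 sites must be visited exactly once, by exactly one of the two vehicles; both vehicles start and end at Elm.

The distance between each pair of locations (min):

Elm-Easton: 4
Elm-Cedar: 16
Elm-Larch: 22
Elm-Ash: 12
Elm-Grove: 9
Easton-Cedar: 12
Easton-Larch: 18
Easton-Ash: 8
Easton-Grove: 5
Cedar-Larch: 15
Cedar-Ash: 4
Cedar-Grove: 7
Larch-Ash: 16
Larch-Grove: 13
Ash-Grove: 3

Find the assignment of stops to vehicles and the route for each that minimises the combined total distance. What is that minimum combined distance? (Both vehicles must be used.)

There are 2^4 − 1 = 15 ways to divide the 5 stops into two non-empty groups. For each, the best each vehicle can do is its own shortest tour through its group:
  {Easton} + {Cedar, Larch, Ash, Grove}: 8 + 53 = 61
  {Cedar} + {Easton, Larch, Ash, Grove}: 32 + 50 = 82
  {Easton, Cedar} + {Larch, Ash, Grove}: 32 + 50 = 82
  {Larch} + {Easton, Cedar, Ash, Grove}: 44 + 32 = 76
  {Easton, Larch} + {Cedar, Ash, Grove}: 44 + 32 = 76
  {Cedar, Larch} + {Easton, Ash, Grove}: 53 + 24 = 77
  … (15 splits in total)
Best: vehicle 1 Elm → Easton → Elm = 8; vehicle 2 Elm → Larch → Cedar → Ash → Grove → Elm = 53; combined 61.

61 min — the smallest possible combined total.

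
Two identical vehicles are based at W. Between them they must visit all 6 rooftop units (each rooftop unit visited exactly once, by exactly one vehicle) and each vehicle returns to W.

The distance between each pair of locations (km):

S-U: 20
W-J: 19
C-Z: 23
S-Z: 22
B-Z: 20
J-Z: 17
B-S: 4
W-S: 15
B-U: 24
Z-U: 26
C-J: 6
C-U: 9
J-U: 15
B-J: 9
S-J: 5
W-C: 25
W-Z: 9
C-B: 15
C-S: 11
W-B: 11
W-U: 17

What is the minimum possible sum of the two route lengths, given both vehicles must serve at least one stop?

Try each way of splitting the stops between the two vehicles (each non-empty) and, for each split, find the best tour for each vehicle:
  {C} + {B, S, J, Z, U}: 50 + 70 = 120
  {B} + {C, S, J, Z, U}: 22 + 68 = 90
  {C, B} + {S, J, Z, U}: 51 + 68 = 119
  {S} + {C, B, J, Z, U}: 30 + 70 = 100
  {C, S} + {B, J, Z, U}: 51 + 70 = 121
  {B, S} + {C, J, Z, U}: 30 + 58 = 88
  … (31 splits in total)
  {Z} + {C, B, S, J, U}: 18 + 52 = 70  ← best
Best: vehicle 1 W → Z → W = 18; vehicle 2 W → B → S → J → C → U → W = 52; combined 70.

70 km — the smallest possible combined total.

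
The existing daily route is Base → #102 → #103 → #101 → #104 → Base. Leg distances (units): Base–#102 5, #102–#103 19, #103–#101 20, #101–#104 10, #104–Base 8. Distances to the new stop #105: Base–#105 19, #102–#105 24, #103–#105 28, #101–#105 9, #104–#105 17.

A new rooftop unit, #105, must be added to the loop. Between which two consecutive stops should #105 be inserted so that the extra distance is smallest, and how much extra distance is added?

Insertion cost between consecutive stops i–j is d(i,#105) + d(#105,j) − d(i,j):
  between Base and #102: 19 + 24 − 5 = 38
  between #102 and #103: 24 + 28 − 19 = 33
  between #103 and #101: 28 + 9 − 20 = 17
  between #101 and #104: 9 + 17 − 10 = 16
  between #104 and Base: 17 + 19 − 8 = 28
Cheapest insertion is between #101 and #104, adding 16.
New total = 62 + 16 = 78.

Minimum extra distance: 16, inserting #105 between #101 and #104.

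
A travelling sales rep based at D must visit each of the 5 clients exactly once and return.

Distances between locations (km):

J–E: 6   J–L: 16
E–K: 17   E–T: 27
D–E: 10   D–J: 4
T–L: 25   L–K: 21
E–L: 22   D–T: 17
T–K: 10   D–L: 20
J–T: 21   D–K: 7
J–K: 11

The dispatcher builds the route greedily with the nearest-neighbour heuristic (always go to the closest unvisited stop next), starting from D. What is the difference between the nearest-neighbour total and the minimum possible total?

8 km longer than the optimal tour.

D: J=4, K=7, E=10, T=17, L=20 ⇒ J
J: E=6, K=11, L=16, T=21 ⇒ E
E: K=17, L=22, T=27 ⇒ K
K: T=10, L=21 ⇒ T
T: L=25 ⇒ L
NN route D → J → E → K → T → L → D costs 82.
Optimal: D → J → E → L → T → K → D costs 74 (by enumerating all 60 distinct tours).
Excess = 82 − 74 = 8.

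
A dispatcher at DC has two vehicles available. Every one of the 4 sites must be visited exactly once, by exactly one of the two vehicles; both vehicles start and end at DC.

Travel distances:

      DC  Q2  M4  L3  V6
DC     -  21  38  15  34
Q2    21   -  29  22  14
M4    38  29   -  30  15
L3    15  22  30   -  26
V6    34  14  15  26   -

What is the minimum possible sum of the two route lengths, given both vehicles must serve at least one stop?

There are 2^3 − 1 = 7 ways to divide the 4 stops into two non-empty groups. For each, the best each vehicle can do is its own shortest tour through its group:
  {Q2} + {M4, L3, V6}: 42 + 94 = 136
  {M4} + {Q2, L3, V6}: 76 + 76 = 152
  {Q2, M4} + {L3, V6}: 88 + 75 = 163
  {L3} + {Q2, M4, V6}: 30 + 88 = 118
  {Q2, L3} + {M4, V6}: 58 + 87 = 145
  {M4, L3} + {Q2, V6}: 83 + 69 = 152
  … (7 splits in total)
Best: vehicle 1 DC → L3 → DC = 30; vehicle 2 DC → Q2 → V6 → M4 → DC = 88; combined 118.

118 — the smallest possible combined total.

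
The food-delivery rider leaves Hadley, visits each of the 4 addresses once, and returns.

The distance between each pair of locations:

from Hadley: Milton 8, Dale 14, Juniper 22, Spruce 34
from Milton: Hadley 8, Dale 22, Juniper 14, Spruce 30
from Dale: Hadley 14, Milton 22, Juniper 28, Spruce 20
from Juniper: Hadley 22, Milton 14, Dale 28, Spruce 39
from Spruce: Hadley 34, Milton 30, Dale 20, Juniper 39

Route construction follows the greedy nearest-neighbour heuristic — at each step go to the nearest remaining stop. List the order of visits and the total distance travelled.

Total distance 104 via the nearest-neighbour route Hadley → Milton → Juniper → Dale → Spruce → Hadley.

From Hadley: distances to unvisited — Milton=8, Dale=14, Juniper=22, Spruce=34. Nearest is Milton (8).
From Milton: distances to unvisited — Juniper=14, Dale=22, Spruce=30. Nearest is Juniper (14).
From Juniper: distances to unvisited — Dale=28, Spruce=39. Nearest is Dale (28).
From Dale: distances to unvisited — Spruce=20. Nearest is Spruce (20).
Return Spruce→Hadley: 34.
Total = 8 + 14 + 28 + 20 + 34 = 104.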